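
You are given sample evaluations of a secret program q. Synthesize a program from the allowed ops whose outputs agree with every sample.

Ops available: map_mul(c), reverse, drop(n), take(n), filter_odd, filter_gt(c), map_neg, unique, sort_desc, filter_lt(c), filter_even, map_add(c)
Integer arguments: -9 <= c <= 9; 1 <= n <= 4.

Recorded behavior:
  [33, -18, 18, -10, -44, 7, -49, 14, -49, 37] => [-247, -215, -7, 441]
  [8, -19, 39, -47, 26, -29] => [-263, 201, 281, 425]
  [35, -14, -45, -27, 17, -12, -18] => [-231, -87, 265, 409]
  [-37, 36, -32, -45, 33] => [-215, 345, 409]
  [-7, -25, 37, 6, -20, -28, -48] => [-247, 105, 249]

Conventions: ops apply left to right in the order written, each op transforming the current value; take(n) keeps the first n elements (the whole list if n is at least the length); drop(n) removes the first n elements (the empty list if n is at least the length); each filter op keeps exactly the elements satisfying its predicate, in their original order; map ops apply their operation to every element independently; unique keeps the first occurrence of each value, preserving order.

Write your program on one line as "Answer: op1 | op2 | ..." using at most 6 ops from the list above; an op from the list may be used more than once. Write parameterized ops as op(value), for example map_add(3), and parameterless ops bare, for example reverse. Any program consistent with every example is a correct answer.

unique | map_add(-6) | filter_odd | sort_desc | map_mul(-8) | map_add(1)

Check, running the answer program on each example:
  [33, -18, 18, -10, -44, 7, -49, 14, -49, 37] -> [33, -18, 18, -10, -44, 7, -49, 14, 37] -> [27, -24, 12, -16, -50, 1, -55, 8, 31] -> [27, 1, -55, 31] -> [31, 27, 1, -55] -> [-248, -216, -8, 440] -> [-247, -215, -7, 441]
  [8, -19, 39, -47, 26, -29] -> [8, -19, 39, -47, 26, -29] -> [2, -25, 33, -53, 20, -35] -> [-25, 33, -53, -35] -> [33, -25, -35, -53] -> [-264, 200, 280, 424] -> [-263, 201, 281, 425]
  [35, -14, -45, -27, 17, -12, -18] -> [35, -14, -45, -27, 17, -12, -18] -> [29, -20, -51, -33, 11, -18, -24] -> [29, -51, -33, 11] -> [29, 11, -33, -51] -> [-232, -88, 264, 408] -> [-231, -87, 265, 409]
  [-37, 36, -32, -45, 33] -> [-37, 36, -32, -45, 33] -> [-43, 30, -38, -51, 27] -> [-43, -51, 27] -> [27, -43, -51] -> [-216, 344, 408] -> [-215, 345, 409]
  [-7, -25, 37, 6, -20, -28, -48] -> [-7, -25, 37, 6, -20, -28, -48] -> [-13, -31, 31, 0, -26, -34, -54] -> [-13, -31, 31] -> [31, -13, -31] -> [-248, 104, 248] -> [-247, 105, 249]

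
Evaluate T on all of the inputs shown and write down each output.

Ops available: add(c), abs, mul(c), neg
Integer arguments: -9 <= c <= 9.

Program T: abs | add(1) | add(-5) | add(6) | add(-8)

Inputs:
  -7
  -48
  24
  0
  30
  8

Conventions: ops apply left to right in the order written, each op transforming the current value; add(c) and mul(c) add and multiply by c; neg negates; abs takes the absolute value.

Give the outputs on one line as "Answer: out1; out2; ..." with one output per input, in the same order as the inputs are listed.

Execution, op by op:
  -7 -> 7 -> 8 -> 3 -> 9 -> 1
  -48 -> 48 -> 49 -> 44 -> 50 -> 42
  24 -> 24 -> 25 -> 20 -> 26 -> 18
  0 -> 0 -> 1 -> -4 -> 2 -> -6
  30 -> 30 -> 31 -> 26 -> 32 -> 24
  8 -> 8 -> 9 -> 4 -> 10 -> 2

1; 42; 18; -6; 24; 2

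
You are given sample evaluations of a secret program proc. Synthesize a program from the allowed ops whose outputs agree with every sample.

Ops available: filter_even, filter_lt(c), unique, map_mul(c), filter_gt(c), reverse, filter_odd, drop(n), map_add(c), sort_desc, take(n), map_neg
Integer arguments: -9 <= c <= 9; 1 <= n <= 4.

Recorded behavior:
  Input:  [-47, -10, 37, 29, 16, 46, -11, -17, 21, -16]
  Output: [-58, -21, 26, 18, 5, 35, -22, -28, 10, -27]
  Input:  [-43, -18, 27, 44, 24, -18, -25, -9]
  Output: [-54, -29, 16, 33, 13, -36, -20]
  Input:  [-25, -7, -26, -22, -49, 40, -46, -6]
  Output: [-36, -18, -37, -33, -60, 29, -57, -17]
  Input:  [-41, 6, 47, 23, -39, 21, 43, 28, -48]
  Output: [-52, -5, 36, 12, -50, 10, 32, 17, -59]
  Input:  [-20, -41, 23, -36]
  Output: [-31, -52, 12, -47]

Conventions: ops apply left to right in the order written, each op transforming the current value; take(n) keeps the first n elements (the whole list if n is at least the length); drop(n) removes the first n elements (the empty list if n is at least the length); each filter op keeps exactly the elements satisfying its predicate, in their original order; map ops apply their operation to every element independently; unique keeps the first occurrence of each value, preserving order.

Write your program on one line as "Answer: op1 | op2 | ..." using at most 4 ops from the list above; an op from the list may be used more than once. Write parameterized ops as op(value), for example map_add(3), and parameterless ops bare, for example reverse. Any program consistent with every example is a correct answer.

map_add(-4) | map_add(-7) | unique

Check, running the answer program on each example:
  [-47, -10, 37, 29, 16, 46, -11, -17, 21, -16] -> [-51, -14, 33, 25, 12, 42, -15, -21, 17, -20] -> [-58, -21, 26, 18, 5, 35, -22, -28, 10, -27] -> [-58, -21, 26, 18, 5, 35, -22, -28, 10, -27]
  [-43, -18, 27, 44, 24, -18, -25, -9] -> [-47, -22, 23, 40, 20, -22, -29, -13] -> [-54, -29, 16, 33, 13, -29, -36, -20] -> [-54, -29, 16, 33, 13, -36, -20]
  [-25, -7, -26, -22, -49, 40, -46, -6] -> [-29, -11, -30, -26, -53, 36, -50, -10] -> [-36, -18, -37, -33, -60, 29, -57, -17] -> [-36, -18, -37, -33, -60, 29, -57, -17]
  [-41, 6, 47, 23, -39, 21, 43, 28, -48] -> [-45, 2, 43, 19, -43, 17, 39, 24, -52] -> [-52, -5, 36, 12, -50, 10, 32, 17, -59] -> [-52, -5, 36, 12, -50, 10, 32, 17, -59]
  [-20, -41, 23, -36] -> [-24, -45, 19, -40] -> [-31, -52, 12, -47] -> [-31, -52, 12, -47]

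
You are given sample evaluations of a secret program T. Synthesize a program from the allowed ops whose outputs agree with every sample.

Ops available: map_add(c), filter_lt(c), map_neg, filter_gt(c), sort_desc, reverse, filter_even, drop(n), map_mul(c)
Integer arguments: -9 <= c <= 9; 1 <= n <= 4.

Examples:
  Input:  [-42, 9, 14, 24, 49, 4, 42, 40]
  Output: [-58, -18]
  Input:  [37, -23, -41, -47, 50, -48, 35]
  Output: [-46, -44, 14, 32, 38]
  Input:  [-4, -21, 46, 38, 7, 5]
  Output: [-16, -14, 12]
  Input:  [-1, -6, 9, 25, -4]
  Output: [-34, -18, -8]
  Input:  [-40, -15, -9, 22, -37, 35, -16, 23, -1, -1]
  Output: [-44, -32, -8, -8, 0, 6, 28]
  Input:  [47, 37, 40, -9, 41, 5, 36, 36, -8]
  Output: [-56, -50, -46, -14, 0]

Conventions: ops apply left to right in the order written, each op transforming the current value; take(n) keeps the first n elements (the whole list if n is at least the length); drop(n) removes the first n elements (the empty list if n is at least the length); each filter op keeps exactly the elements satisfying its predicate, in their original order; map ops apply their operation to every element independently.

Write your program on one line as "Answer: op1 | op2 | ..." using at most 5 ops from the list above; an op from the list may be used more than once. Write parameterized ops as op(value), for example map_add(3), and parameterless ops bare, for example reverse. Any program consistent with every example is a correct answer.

map_add(9) | sort_desc | map_neg | filter_even

Check, running the answer program on each example:
  [-42, 9, 14, 24, 49, 4, 42, 40] -> [-33, 18, 23, 33, 58, 13, 51, 49] -> [58, 51, 49, 33, 23, 18, 13, -33] -> [-58, -51, -49, -33, -23, -18, -13, 33] -> [-58, -18]
  [37, -23, -41, -47, 50, -48, 35] -> [46, -14, -32, -38, 59, -39, 44] -> [59, 46, 44, -14, -32, -38, -39] -> [-59, -46, -44, 14, 32, 38, 39] -> [-46, -44, 14, 32, 38]
  [-4, -21, 46, 38, 7, 5] -> [5, -12, 55, 47, 16, 14] -> [55, 47, 16, 14, 5, -12] -> [-55, -47, -16, -14, -5, 12] -> [-16, -14, 12]
  [-1, -6, 9, 25, -4] -> [8, 3, 18, 34, 5] -> [34, 18, 8, 5, 3] -> [-34, -18, -8, -5, -3] -> [-34, -18, -8]
  [-40, -15, -9, 22, -37, 35, -16, 23, -1, -1] -> [-31, -6, 0, 31, -28, 44, -7, 32, 8, 8] -> [44, 32, 31, 8, 8, 0, -6, -7, -28, -31] -> [-44, -32, -31, -8, -8, 0, 6, 7, 28, 31] -> [-44, -32, -8, -8, 0, 6, 28]
  [47, 37, 40, -9, 41, 5, 36, 36, -8] -> [56, 46, 49, 0, 50, 14, 45, 45, 1] -> [56, 50, 49, 46, 45, 45, 14, 1, 0] -> [-56, -50, -49, -46, -45, -45, -14, -1, 0] -> [-56, -50, -46, -14, 0]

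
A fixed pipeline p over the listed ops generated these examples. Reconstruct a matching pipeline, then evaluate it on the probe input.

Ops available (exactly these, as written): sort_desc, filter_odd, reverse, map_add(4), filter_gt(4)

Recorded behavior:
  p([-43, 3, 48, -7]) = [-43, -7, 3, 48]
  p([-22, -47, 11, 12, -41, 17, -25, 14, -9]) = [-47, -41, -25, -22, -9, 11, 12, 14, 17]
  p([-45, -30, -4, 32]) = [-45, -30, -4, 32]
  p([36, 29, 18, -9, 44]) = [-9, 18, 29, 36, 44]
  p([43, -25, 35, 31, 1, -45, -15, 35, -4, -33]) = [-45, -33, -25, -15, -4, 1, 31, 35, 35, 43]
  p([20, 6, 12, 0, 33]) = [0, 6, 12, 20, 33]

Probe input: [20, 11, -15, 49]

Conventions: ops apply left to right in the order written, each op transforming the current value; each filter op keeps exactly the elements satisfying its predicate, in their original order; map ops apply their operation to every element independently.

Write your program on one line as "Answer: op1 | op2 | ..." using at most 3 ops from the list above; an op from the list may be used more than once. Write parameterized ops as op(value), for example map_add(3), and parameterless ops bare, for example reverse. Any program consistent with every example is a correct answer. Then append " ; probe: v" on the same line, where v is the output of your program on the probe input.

sort_desc | reverse ; probe: [-15, 11, 20, 49]

Check, running the answer program on each example:
  [-43, 3, 48, -7] -> [48, 3, -7, -43] -> [-43, -7, 3, 48]
  [-22, -47, 11, 12, -41, 17, -25, 14, -9] -> [17, 14, 12, 11, -9, -22, -25, -41, -47] -> [-47, -41, -25, -22, -9, 11, 12, 14, 17]
  [-45, -30, -4, 32] -> [32, -4, -30, -45] -> [-45, -30, -4, 32]
  [36, 29, 18, -9, 44] -> [44, 36, 29, 18, -9] -> [-9, 18, 29, 36, 44]
  [43, -25, 35, 31, 1, -45, -15, 35, -4, -33] -> [43, 35, 35, 31, 1, -4, -15, -25, -33, -45] -> [-45, -33, -25, -15, -4, 1, 31, 35, 35, 43]
  [20, 6, 12, 0, 33] -> [33, 20, 12, 6, 0] -> [0, 6, 12, 20, 33]
  probe: [20, 11, -15, 49] -> [49, 20, 11, -15] -> [-15, 11, 20, 49]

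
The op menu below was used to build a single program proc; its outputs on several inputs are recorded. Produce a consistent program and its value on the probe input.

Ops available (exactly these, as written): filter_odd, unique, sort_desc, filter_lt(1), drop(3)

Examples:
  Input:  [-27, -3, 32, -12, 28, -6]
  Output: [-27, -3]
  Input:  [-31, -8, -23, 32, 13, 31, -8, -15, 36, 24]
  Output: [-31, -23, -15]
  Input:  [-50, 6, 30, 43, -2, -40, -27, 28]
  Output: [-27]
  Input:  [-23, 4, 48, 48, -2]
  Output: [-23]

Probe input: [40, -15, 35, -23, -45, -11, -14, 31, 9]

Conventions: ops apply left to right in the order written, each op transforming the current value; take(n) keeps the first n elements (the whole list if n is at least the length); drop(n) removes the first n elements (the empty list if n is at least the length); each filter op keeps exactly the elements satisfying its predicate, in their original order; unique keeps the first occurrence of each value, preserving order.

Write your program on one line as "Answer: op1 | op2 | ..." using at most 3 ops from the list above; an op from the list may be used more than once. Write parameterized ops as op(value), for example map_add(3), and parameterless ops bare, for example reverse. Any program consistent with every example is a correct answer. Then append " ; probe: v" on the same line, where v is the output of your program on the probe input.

filter_lt(1) | filter_odd ; probe: [-15, -23, -45, -11]

Check, running the answer program on each example:
  [-27, -3, 32, -12, 28, -6] -> [-27, -3, -12, -6] -> [-27, -3]
  [-31, -8, -23, 32, 13, 31, -8, -15, 36, 24] -> [-31, -8, -23, -8, -15] -> [-31, -23, -15]
  [-50, 6, 30, 43, -2, -40, -27, 28] -> [-50, -2, -40, -27] -> [-27]
  [-23, 4, 48, 48, -2] -> [-23, -2] -> [-23]
  probe: [40, -15, 35, -23, -45, -11, -14, 31, 9] -> [-15, -23, -45, -11, -14] -> [-15, -23, -45, -11]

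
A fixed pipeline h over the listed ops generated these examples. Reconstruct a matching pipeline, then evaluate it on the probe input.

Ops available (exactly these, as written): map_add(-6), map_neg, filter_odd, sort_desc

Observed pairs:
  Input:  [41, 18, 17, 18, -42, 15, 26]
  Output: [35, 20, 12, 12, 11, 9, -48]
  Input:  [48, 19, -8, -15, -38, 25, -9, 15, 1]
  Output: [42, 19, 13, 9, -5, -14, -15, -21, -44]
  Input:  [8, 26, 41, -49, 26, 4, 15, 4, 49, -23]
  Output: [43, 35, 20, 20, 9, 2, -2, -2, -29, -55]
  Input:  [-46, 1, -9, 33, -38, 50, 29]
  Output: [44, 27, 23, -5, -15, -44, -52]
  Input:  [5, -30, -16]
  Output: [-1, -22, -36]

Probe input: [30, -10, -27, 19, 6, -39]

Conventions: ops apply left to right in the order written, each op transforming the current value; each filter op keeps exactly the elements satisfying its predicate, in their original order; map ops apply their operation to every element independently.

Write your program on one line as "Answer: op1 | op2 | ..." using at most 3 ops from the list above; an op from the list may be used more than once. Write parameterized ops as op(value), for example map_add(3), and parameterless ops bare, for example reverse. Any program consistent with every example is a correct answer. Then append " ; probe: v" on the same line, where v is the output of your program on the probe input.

map_add(-6) | sort_desc ; probe: [24, 13, 0, -16, -33, -45]

Check, running the answer program on each example:
  [41, 18, 17, 18, -42, 15, 26] -> [35, 12, 11, 12, -48, 9, 20] -> [35, 20, 12, 12, 11, 9, -48]
  [48, 19, -8, -15, -38, 25, -9, 15, 1] -> [42, 13, -14, -21, -44, 19, -15, 9, -5] -> [42, 19, 13, 9, -5, -14, -15, -21, -44]
  [8, 26, 41, -49, 26, 4, 15, 4, 49, -23] -> [2, 20, 35, -55, 20, -2, 9, -2, 43, -29] -> [43, 35, 20, 20, 9, 2, -2, -2, -29, -55]
  [-46, 1, -9, 33, -38, 50, 29] -> [-52, -5, -15, 27, -44, 44, 23] -> [44, 27, 23, -5, -15, -44, -52]
  [5, -30, -16] -> [-1, -36, -22] -> [-1, -22, -36]
  probe: [30, -10, -27, 19, 6, -39] -> [24, -16, -33, 13, 0, -45] -> [24, 13, 0, -16, -33, -45]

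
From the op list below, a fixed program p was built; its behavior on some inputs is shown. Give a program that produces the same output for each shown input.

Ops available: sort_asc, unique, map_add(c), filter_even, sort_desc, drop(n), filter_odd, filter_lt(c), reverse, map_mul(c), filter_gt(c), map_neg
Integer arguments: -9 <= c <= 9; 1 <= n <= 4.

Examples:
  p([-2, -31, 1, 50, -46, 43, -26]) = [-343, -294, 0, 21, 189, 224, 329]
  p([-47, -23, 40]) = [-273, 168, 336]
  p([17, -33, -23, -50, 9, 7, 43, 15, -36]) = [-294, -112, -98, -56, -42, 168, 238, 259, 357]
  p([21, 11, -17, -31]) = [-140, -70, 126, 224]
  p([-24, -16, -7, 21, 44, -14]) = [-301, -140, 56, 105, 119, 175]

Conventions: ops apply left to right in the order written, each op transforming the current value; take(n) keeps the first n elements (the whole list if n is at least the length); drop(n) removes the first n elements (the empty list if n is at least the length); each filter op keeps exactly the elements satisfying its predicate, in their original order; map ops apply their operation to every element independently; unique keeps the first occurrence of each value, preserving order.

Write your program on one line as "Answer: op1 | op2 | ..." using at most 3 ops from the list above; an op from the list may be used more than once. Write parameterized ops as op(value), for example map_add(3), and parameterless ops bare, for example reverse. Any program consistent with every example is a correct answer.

map_add(-1) | map_mul(-7) | sort_asc

Check, running the answer program on each example:
  [-2, -31, 1, 50, -46, 43, -26] -> [-3, -32, 0, 49, -47, 42, -27] -> [21, 224, 0, -343, 329, -294, 189] -> [-343, -294, 0, 21, 189, 224, 329]
  [-47, -23, 40] -> [-48, -24, 39] -> [336, 168, -273] -> [-273, 168, 336]
  [17, -33, -23, -50, 9, 7, 43, 15, -36] -> [16, -34, -24, -51, 8, 6, 42, 14, -37] -> [-112, 238, 168, 357, -56, -42, -294, -98, 259] -> [-294, -112, -98, -56, -42, 168, 238, 259, 357]
  [21, 11, -17, -31] -> [20, 10, -18, -32] -> [-140, -70, 126, 224] -> [-140, -70, 126, 224]
  [-24, -16, -7, 21, 44, -14] -> [-25, -17, -8, 20, 43, -15] -> [175, 119, 56, -140, -301, 105] -> [-301, -140, 56, 105, 119, 175]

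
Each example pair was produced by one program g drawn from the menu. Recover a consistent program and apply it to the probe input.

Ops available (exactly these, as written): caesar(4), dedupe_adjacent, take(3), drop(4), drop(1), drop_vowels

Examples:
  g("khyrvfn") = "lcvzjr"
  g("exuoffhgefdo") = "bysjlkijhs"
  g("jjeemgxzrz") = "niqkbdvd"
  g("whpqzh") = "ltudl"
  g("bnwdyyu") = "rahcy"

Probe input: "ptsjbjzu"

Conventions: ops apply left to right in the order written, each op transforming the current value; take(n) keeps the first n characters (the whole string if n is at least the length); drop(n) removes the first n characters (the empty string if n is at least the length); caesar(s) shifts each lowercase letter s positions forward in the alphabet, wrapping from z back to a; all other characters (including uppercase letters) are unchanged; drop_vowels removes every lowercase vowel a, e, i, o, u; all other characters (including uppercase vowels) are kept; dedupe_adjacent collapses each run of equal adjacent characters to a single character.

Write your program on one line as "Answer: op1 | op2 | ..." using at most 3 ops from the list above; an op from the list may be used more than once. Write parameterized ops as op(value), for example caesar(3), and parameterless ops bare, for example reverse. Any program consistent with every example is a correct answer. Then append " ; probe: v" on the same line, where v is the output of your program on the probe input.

drop(1) | caesar(4) | dedupe_adjacent ; probe: "xwnfndy"

Check, running the answer program on each example:
  "khyrvfn" -> "hyrvfn" -> "lcvzjr" -> "lcvzjr"
  "exuoffhgefdo" -> "xuoffhgefdo" -> "bysjjlkijhs" -> "bysjlkijhs"
  "jjeemgxzrz" -> "jeemgxzrz" -> "niiqkbdvd" -> "niqkbdvd"
  "whpqzh" -> "hpqzh" -> "ltudl" -> "ltudl"
  "bnwdyyu" -> "nwdyyu" -> "rahccy" -> "rahcy"
  probe: "ptsjbjzu" -> "tsjbjzu" -> "xwnfndy" -> "xwnfndy"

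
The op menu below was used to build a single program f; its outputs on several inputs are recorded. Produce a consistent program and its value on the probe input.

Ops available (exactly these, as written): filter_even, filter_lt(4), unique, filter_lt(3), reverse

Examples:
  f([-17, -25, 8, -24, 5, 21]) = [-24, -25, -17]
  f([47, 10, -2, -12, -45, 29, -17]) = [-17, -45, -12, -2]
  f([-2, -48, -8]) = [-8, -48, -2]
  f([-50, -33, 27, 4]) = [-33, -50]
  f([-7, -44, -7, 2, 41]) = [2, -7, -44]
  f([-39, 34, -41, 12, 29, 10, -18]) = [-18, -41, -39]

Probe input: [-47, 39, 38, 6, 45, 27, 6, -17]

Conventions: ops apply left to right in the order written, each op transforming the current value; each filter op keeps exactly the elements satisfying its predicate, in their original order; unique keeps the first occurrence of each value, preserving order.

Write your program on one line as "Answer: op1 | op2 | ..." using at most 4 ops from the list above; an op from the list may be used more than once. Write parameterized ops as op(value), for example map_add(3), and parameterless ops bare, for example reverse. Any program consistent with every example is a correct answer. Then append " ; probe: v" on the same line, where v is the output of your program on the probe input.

reverse | unique | filter_lt(3) ; probe: [-17, -47]

Check, running the answer program on each example:
  [-17, -25, 8, -24, 5, 21] -> [21, 5, -24, 8, -25, -17] -> [21, 5, -24, 8, -25, -17] -> [-24, -25, -17]
  [47, 10, -2, -12, -45, 29, -17] -> [-17, 29, -45, -12, -2, 10, 47] -> [-17, 29, -45, -12, -2, 10, 47] -> [-17, -45, -12, -2]
  [-2, -48, -8] -> [-8, -48, -2] -> [-8, -48, -2] -> [-8, -48, -2]
  [-50, -33, 27, 4] -> [4, 27, -33, -50] -> [4, 27, -33, -50] -> [-33, -50]
  [-7, -44, -7, 2, 41] -> [41, 2, -7, -44, -7] -> [41, 2, -7, -44] -> [2, -7, -44]
  [-39, 34, -41, 12, 29, 10, -18] -> [-18, 10, 29, 12, -41, 34, -39] -> [-18, 10, 29, 12, -41, 34, -39] -> [-18, -41, -39]
  probe: [-47, 39, 38, 6, 45, 27, 6, -17] -> [-17, 6, 27, 45, 6, 38, 39, -47] -> [-17, 6, 27, 45, 38, 39, -47] -> [-17, -47]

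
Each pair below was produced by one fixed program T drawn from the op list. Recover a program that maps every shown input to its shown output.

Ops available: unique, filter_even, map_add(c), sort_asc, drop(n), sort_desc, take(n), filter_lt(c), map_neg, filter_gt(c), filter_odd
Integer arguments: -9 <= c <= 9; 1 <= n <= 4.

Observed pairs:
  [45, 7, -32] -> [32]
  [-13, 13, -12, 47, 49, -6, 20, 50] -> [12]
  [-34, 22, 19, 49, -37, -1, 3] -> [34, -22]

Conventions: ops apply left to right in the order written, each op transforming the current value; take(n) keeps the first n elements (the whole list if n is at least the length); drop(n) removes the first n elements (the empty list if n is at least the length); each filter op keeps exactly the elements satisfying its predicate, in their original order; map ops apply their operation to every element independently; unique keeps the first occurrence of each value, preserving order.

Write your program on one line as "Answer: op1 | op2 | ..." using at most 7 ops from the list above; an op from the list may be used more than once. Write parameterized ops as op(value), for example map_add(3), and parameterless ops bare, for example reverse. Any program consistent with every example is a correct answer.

take(4) | map_add(-7) | map_neg | filter_odd | map_add(2) | map_add(-9)

Check, running the answer program on each example:
  [45, 7, -32] -> [45, 7, -32] -> [38, 0, -39] -> [-38, 0, 39] -> [39] -> [41] -> [32]
  [-13, 13, -12, 47, 49, -6, 20, 50] -> [-13, 13, -12, 47] -> [-20, 6, -19, 40] -> [20, -6, 19, -40] -> [19] -> [21] -> [12]
  [-34, 22, 19, 49, -37, -1, 3] -> [-34, 22, 19, 49] -> [-41, 15, 12, 42] -> [41, -15, -12, -42] -> [41, -15] -> [43, -13] -> [34, -22]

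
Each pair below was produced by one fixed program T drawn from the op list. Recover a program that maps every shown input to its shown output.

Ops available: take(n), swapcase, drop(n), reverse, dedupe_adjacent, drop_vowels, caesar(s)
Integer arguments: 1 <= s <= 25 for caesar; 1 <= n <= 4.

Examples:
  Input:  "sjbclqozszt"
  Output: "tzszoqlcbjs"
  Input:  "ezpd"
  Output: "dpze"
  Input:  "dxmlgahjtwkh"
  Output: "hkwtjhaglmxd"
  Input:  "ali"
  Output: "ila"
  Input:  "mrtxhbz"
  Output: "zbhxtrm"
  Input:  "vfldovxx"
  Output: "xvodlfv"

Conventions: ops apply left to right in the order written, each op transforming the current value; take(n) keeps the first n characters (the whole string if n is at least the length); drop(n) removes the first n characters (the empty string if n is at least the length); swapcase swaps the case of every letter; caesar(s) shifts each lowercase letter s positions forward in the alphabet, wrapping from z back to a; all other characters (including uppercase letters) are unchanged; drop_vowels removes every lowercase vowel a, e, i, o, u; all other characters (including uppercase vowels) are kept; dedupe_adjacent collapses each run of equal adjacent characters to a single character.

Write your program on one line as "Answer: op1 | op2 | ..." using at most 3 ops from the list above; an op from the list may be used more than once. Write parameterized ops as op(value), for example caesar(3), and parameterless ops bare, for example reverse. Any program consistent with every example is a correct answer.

dedupe_adjacent | reverse

Check, running the answer program on each example:
  "sjbclqozszt" -> "sjbclqozszt" -> "tzszoqlcbjs"
  "ezpd" -> "ezpd" -> "dpze"
  "dxmlgahjtwkh" -> "dxmlgahjtwkh" -> "hkwtjhaglmxd"
  "ali" -> "ali" -> "ila"
  "mrtxhbz" -> "mrtxhbz" -> "zbhxtrm"
  "vfldovxx" -> "vfldovx" -> "xvodlfv"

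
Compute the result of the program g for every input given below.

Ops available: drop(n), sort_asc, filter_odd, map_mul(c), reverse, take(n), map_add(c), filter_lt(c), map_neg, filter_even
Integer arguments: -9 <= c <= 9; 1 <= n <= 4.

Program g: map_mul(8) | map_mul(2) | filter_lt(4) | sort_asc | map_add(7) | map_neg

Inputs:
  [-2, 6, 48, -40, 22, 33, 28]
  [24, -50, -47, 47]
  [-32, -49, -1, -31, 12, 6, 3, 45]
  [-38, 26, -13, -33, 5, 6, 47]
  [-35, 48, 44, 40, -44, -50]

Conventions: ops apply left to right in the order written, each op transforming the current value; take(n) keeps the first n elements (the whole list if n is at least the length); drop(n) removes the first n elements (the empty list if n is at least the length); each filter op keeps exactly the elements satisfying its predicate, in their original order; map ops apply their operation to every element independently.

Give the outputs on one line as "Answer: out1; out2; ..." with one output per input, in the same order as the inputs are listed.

[633, 25]; [793, 745]; [777, 505, 489, 9]; [601, 521, 201]; [793, 697, 553]

Execution, op by op:
  [-2, 6, 48, -40, 22, 33, 28] -> [-16, 48, 384, -320, 176, 264, 224] -> [-32, 96, 768, -640, 352, 528, 448] -> [-32, -640] -> [-640, -32] -> [-633, -25] -> [633, 25]
  [24, -50, -47, 47] -> [192, -400, -376, 376] -> [384, -800, -752, 752] -> [-800, -752] -> [-800, -752] -> [-793, -745] -> [793, 745]
  [-32, -49, -1, -31, 12, 6, 3, 45] -> [-256, -392, -8, -248, 96, 48, 24, 360] -> [-512, -784, -16, -496, 192, 96, 48, 720] -> [-512, -784, -16, -496] -> [-784, -512, -496, -16] -> [-777, -505, -489, -9] -> [777, 505, 489, 9]
  [-38, 26, -13, -33, 5, 6, 47] -> [-304, 208, -104, -264, 40, 48, 376] -> [-608, 416, -208, -528, 80, 96, 752] -> [-608, -208, -528] -> [-608, -528, -208] -> [-601, -521, -201] -> [601, 521, 201]
  [-35, 48, 44, 40, -44, -50] -> [-280, 384, 352, 320, -352, -400] -> [-560, 768, 704, 640, -704, -800] -> [-560, -704, -800] -> [-800, -704, -560] -> [-793, -697, -553] -> [793, 697, 553]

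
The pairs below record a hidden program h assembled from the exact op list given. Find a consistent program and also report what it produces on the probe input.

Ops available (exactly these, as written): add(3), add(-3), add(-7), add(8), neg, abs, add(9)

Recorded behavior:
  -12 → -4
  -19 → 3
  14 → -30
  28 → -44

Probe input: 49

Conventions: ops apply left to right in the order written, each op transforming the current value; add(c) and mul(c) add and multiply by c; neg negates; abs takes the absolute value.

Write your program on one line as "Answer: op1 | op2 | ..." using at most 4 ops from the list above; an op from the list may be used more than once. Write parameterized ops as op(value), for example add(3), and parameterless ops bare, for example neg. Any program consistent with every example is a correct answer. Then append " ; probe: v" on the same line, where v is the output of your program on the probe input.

add(9) | neg | add(-7) ; probe: -65

Check, running the answer program on each example:
  -12 -> -3 -> 3 -> -4
  -19 -> -10 -> 10 -> 3
  14 -> 23 -> -23 -> -30
  28 -> 37 -> -37 -> -44
  probe: 49 -> 58 -> -58 -> -65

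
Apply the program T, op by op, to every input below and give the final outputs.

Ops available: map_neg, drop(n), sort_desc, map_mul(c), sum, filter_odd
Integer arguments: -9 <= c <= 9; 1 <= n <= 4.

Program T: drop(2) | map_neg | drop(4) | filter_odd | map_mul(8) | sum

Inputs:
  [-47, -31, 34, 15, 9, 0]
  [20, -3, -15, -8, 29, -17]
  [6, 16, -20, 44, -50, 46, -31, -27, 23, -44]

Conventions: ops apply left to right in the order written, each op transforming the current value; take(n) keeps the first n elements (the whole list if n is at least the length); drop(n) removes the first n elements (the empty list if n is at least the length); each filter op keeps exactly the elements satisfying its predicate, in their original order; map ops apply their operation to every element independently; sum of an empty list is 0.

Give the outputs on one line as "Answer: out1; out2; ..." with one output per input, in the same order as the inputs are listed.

0; 0; 280

Execution, op by op:
  [-47, -31, 34, 15, 9, 0] -> [34, 15, 9, 0] -> [-34, -15, -9, 0] -> [] -> [] -> [] -> 0
  [20, -3, -15, -8, 29, -17] -> [-15, -8, 29, -17] -> [15, 8, -29, 17] -> [] -> [] -> [] -> 0
  [6, 16, -20, 44, -50, 46, -31, -27, 23, -44] -> [-20, 44, -50, 46, -31, -27, 23, -44] -> [20, -44, 50, -46, 31, 27, -23, 44] -> [31, 27, -23, 44] -> [31, 27, -23] -> [248, 216, -184] -> 280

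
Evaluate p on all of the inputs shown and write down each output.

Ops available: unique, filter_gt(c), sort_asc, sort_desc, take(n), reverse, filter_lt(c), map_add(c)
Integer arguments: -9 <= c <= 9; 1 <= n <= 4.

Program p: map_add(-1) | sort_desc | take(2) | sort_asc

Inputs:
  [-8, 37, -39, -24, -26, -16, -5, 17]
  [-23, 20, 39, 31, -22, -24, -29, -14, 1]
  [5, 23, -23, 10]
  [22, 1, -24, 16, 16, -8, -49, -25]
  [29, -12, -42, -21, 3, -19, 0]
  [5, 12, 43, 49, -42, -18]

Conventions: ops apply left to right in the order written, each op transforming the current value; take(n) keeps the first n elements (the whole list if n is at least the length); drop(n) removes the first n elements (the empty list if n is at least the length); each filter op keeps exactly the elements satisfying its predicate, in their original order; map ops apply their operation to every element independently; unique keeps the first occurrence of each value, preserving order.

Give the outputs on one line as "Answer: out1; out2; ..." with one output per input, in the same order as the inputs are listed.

[16, 36]; [30, 38]; [9, 22]; [15, 21]; [2, 28]; [42, 48]

Execution, op by op:
  [-8, 37, -39, -24, -26, -16, -5, 17] -> [-9, 36, -40, -25, -27, -17, -6, 16] -> [36, 16, -6, -9, -17, -25, -27, -40] -> [36, 16] -> [16, 36]
  [-23, 20, 39, 31, -22, -24, -29, -14, 1] -> [-24, 19, 38, 30, -23, -25, -30, -15, 0] -> [38, 30, 19, 0, -15, -23, -24, -25, -30] -> [38, 30] -> [30, 38]
  [5, 23, -23, 10] -> [4, 22, -24, 9] -> [22, 9, 4, -24] -> [22, 9] -> [9, 22]
  [22, 1, -24, 16, 16, -8, -49, -25] -> [21, 0, -25, 15, 15, -9, -50, -26] -> [21, 15, 15, 0, -9, -25, -26, -50] -> [21, 15] -> [15, 21]
  [29, -12, -42, -21, 3, -19, 0] -> [28, -13, -43, -22, 2, -20, -1] -> [28, 2, -1, -13, -20, -22, -43] -> [28, 2] -> [2, 28]
  [5, 12, 43, 49, -42, -18] -> [4, 11, 42, 48, -43, -19] -> [48, 42, 11, 4, -19, -43] -> [48, 42] -> [42, 48]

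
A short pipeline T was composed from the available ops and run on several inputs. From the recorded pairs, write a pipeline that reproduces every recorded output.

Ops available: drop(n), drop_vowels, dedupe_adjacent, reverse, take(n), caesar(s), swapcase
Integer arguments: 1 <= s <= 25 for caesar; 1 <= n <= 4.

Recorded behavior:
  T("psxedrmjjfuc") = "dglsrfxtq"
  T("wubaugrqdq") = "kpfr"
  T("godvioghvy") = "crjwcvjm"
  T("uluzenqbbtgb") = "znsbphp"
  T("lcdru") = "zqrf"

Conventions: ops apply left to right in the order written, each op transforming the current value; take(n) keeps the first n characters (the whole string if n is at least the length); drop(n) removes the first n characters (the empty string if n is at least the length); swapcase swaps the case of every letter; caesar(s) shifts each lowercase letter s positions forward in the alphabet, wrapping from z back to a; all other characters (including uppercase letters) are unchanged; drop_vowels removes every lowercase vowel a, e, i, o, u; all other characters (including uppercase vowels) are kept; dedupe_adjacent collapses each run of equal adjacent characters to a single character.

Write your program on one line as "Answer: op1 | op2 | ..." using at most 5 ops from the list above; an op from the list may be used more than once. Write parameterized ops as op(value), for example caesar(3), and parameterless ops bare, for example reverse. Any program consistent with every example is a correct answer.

caesar(8) | caesar(6) | drop_vowels | dedupe_adjacent

Check, running the answer program on each example:
  "psxedrmjjfuc" -> "xafmlzurrnck" -> "dglsrfaxxtiq" -> "dglsrfxxtq" -> "dglsrfxtq"
  "wubaugrqdq" -> "ecjicozyly" -> "kipoiufere" -> "kpfr" -> "kpfr"
  "godvioghvy" -> "owldqwopdg" -> "ucrjwcuvjm" -> "crjwcvjm" -> "crjwcvjm"
  "uluzenqbbtgb" -> "ctchmvyjjboj" -> "izinsbepphup" -> "znsbpphp" -> "znsbphp"
  "lcdru" -> "tklzc" -> "zqrfi" -> "zqrf" -> "zqrf"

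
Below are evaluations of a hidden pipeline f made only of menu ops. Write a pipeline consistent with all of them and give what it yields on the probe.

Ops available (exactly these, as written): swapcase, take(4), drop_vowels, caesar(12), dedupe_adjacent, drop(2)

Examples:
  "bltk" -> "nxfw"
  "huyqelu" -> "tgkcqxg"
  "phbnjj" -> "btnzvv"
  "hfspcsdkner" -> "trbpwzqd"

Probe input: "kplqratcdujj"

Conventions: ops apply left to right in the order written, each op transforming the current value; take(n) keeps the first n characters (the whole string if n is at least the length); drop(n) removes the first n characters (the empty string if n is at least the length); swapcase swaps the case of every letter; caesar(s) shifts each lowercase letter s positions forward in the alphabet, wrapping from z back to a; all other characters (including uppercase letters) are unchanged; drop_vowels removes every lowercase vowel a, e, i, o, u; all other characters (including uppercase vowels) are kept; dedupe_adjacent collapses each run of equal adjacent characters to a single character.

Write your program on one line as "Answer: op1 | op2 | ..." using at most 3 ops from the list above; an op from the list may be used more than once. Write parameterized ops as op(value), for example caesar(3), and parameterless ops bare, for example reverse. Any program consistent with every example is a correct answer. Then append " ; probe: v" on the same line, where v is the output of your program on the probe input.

caesar(12) | drop_vowels ; probe: "wbxcdmfpgvv"

Check, running the answer program on each example:
  "bltk" -> "nxfw" -> "nxfw"
  "huyqelu" -> "tgkcqxg" -> "tgkcqxg"
  "phbnjj" -> "btnzvv" -> "btnzvv"
  "hfspcsdkner" -> "treboepwzqd" -> "trbpwzqd"
  probe: "kplqratcdujj" -> "wbxcdmfopgvv" -> "wbxcdmfpgvv"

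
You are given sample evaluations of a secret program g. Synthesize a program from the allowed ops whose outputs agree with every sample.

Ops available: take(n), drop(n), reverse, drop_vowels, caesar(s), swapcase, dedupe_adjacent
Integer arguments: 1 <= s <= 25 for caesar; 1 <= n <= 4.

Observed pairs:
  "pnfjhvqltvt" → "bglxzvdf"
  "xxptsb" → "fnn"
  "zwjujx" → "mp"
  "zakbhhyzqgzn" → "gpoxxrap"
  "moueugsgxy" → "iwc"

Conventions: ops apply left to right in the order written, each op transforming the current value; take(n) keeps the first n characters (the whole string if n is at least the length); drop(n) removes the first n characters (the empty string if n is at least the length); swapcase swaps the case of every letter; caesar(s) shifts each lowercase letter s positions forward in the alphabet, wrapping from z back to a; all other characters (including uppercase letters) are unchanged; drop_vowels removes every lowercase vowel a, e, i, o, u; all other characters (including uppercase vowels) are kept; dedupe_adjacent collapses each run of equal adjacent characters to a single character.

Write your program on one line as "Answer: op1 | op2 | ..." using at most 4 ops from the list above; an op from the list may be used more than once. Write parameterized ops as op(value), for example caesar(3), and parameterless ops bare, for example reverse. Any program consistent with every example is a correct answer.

reverse | drop_vowels | caesar(16) | drop(3)

Check, running the answer program on each example:
  "pnfjhvqltvt" -> "tvtlqvhjfnp" -> "tvtlqvhjfnp" -> "jljbglxzvdf" -> "bglxzvdf"
  "xxptsb" -> "bstpxx" -> "bstpxx" -> "rijfnn" -> "fnn"
  "zwjujx" -> "xjujwz" -> "xjjwz" -> "nzzmp" -> "mp"
  "zakbhhyzqgzn" -> "nzgqzyhhbkaz" -> "nzgqzyhhbkz" -> "dpwgpoxxrap" -> "gpoxxrap"
  "moueugsgxy" -> "yxgsgueuom" -> "yxgsgm" -> "onwiwc" -> "iwc"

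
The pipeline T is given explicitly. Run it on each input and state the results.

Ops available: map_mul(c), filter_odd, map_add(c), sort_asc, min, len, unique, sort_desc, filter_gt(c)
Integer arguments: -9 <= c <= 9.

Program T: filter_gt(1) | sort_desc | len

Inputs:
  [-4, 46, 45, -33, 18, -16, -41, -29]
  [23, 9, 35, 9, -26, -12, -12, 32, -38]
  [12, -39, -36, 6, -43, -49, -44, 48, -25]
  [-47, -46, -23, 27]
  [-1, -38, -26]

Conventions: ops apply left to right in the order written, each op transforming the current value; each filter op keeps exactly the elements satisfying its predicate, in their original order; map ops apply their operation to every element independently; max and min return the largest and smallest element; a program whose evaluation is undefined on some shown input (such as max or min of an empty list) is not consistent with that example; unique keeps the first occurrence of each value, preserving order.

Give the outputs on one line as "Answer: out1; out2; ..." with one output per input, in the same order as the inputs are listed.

3; 5; 3; 1; 0

Execution, op by op:
  [-4, 46, 45, -33, 18, -16, -41, -29] -> [46, 45, 18] -> [46, 45, 18] -> 3
  [23, 9, 35, 9, -26, -12, -12, 32, -38] -> [23, 9, 35, 9, 32] -> [35, 32, 23, 9, 9] -> 5
  [12, -39, -36, 6, -43, -49, -44, 48, -25] -> [12, 6, 48] -> [48, 12, 6] -> 3
  [-47, -46, -23, 27] -> [27] -> [27] -> 1
  [-1, -38, -26] -> [] -> [] -> 0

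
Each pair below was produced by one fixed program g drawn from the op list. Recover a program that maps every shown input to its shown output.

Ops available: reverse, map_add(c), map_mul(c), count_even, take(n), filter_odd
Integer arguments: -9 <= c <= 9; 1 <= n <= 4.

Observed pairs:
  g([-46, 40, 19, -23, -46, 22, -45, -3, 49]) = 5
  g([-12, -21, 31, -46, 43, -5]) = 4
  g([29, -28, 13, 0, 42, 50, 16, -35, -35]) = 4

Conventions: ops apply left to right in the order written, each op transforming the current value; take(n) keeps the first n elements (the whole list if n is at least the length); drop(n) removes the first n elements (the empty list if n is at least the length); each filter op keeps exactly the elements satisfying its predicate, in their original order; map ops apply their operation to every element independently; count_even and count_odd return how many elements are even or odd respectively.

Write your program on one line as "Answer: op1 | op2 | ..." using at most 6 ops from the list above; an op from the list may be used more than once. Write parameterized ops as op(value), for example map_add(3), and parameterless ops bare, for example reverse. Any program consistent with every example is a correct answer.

map_add(-8) | filter_odd | map_mul(-6) | reverse | count_even

Check, running the answer program on each example:
  [-46, 40, 19, -23, -46, 22, -45, -3, 49] -> [-54, 32, 11, -31, -54, 14, -53, -11, 41] -> [11, -31, -53, -11, 41] -> [-66, 186, 318, 66, -246] -> [-246, 66, 318, 186, -66] -> 5
  [-12, -21, 31, -46, 43, -5] -> [-20, -29, 23, -54, 35, -13] -> [-29, 23, 35, -13] -> [174, -138, -210, 78] -> [78, -210, -138, 174] -> 4
  [29, -28, 13, 0, 42, 50, 16, -35, -35] -> [21, -36, 5, -8, 34, 42, 8, -43, -43] -> [21, 5, -43, -43] -> [-126, -30, 258, 258] -> [258, 258, -30, -126] -> 4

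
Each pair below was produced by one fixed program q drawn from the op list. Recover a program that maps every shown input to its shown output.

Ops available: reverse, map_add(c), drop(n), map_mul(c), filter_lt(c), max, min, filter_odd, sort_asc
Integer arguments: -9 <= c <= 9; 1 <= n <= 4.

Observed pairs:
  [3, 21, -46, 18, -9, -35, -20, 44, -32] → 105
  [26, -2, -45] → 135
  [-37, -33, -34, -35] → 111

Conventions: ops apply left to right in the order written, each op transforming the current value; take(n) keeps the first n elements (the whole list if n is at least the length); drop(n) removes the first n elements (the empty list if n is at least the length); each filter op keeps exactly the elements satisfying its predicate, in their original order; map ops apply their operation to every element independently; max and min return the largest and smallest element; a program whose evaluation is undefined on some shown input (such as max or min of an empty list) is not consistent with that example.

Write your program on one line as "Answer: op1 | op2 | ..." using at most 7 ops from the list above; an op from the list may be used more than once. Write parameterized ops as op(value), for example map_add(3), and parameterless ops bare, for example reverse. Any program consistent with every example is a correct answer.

map_mul(3) | filter_odd | reverse | map_mul(-1) | sort_asc | max

Check, running the answer program on each example:
  [3, 21, -46, 18, -9, -35, -20, 44, -32] -> [9, 63, -138, 54, -27, -105, -60, 132, -96] -> [9, 63, -27, -105] -> [-105, -27, 63, 9] -> [105, 27, -63, -9] -> [-63, -9, 27, 105] -> 105
  [26, -2, -45] -> [78, -6, -135] -> [-135] -> [-135] -> [135] -> [135] -> 135
  [-37, -33, -34, -35] -> [-111, -99, -102, -105] -> [-111, -99, -105] -> [-105, -99, -111] -> [105, 99, 111] -> [99, 105, 111] -> 111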